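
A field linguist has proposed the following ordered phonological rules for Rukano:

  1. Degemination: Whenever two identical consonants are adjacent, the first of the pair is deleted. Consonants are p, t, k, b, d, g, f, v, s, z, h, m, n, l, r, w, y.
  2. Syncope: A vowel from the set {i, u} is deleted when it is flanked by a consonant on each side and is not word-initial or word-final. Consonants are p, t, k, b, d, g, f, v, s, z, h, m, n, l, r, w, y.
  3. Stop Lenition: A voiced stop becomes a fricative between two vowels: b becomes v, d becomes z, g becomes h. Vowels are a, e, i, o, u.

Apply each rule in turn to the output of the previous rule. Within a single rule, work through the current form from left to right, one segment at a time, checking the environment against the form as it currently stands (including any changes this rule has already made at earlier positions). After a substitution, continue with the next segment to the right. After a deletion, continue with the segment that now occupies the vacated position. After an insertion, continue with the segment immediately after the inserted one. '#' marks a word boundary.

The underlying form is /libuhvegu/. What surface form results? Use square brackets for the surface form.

1 Degemination: no change — [libuhvegu]
2 Syncope: [libuhvegu] → [lbhvegu]
3 Stop Lenition: [lbhvegu] → [lbhvehu]

[lbhvehu]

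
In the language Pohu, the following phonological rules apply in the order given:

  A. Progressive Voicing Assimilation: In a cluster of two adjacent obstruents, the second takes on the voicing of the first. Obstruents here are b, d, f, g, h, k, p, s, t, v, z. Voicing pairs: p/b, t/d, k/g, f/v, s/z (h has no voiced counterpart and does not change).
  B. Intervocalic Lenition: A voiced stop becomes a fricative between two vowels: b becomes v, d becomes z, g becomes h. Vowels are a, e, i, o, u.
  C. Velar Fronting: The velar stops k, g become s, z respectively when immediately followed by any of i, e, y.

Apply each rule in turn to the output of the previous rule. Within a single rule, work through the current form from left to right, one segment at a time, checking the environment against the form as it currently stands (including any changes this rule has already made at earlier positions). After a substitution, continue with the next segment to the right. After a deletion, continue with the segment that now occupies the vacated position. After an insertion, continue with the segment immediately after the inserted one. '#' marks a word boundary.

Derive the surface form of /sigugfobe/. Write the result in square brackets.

A Progressive Voicing Assimilation: [sigugfobe] → [sigugvobe]
B Intervocalic Lenition: [sigugvobe] → [sihugvove]
C Velar Fronting: no change — [sihugvove]

[sihugvove]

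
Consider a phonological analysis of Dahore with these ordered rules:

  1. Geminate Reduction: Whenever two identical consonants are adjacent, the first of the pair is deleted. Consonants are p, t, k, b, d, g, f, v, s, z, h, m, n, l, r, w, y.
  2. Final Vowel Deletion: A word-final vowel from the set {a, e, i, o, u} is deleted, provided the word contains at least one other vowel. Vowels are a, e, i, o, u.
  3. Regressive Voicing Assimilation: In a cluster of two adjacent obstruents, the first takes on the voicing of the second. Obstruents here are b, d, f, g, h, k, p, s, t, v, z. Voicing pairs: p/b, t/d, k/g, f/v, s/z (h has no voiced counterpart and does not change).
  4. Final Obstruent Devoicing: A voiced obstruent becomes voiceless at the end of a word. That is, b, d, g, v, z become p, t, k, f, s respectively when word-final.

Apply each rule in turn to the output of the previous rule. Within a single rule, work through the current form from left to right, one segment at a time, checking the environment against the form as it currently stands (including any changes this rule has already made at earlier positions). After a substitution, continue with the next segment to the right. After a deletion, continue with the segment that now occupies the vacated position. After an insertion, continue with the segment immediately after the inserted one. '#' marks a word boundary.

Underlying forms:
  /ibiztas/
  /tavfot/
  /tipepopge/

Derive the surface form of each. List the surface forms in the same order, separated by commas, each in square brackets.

[ibistas], [taffot], [tipepobk]

/ibiztas/:
  1 Geminate Reduction: no change — [ibiztas]
  2 Final Vowel Deletion: no change — [ibiztas]
  3 Regressive Voicing Assimilation: [ibiztas] → [ibistas]
  4 Final Obstruent Devoicing: no change — [ibistas]
/tavfot/:
  1 Geminate Reduction: no change — [tavfot]
  2 Final Vowel Deletion: no change — [tavfot]
  3 Regressive Voicing Assimilation: [tavfot] → [taffot]
  4 Final Obstruent Devoicing: no change — [taffot]
/tipepopge/:
  1 Geminate Reduction: no change — [tipepopge]
  2 Final Vowel Deletion: [tipepopge] → [tipepopg]
  3 Regressive Voicing Assimilation: [tipepopg] → [tipepobg]
  4 Final Obstruent Devoicing: [tipepobg] → [tipepobk]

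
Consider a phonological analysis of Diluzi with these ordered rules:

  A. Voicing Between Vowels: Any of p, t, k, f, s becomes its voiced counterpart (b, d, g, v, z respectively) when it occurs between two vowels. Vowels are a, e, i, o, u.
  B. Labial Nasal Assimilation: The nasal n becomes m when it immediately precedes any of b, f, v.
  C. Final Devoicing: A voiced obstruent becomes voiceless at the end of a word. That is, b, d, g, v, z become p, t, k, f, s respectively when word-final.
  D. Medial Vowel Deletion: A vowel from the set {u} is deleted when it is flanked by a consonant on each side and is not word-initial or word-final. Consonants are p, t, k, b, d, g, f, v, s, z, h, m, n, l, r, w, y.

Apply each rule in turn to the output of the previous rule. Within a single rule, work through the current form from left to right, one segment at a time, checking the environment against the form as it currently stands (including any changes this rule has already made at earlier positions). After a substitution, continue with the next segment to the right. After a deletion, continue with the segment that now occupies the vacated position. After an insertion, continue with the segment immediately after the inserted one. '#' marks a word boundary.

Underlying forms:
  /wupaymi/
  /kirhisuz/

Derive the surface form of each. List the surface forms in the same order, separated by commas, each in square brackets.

[wbaymi], [kirhizs]

/wupaymi/:
  A Voicing Between Vowels: [wupaymi] → [wubaymi]
  B Labial Nasal Assimilation: no change — [wubaymi]
  C Final Devoicing: no change — [wubaymi]
  D Medial Vowel Deletion: [wubaymi] → [wbaymi]
/kirhisuz/:
  A Voicing Between Vowels: [kirhisuz] → [kirhizuz]
  B Labial Nasal Assimilation: no change — [kirhizuz]
  C Final Devoicing: [kirhizuz] → [kirhizus]
  D Medial Vowel Deletion: [kirhizus] → [kirhizs]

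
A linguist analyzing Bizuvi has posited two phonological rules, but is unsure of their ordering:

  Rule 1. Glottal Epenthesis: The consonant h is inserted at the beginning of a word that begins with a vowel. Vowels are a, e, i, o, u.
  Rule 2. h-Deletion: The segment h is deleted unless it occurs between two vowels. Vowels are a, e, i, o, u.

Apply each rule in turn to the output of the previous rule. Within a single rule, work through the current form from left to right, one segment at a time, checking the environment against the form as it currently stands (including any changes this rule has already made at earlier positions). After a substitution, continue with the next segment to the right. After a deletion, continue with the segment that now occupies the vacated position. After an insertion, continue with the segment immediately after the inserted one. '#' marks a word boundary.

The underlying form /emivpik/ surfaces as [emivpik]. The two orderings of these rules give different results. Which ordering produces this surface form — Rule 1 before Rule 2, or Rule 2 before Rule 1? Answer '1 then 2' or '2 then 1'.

1 then 2

Order 1 then 2:
  1 Glottal Epenthesis: [emivpik] → [hemivpik]
  2 h-Deletion: [hemivpik] → [emivpik]
  result: [emivpik]
Order 2 then 1:
  2 h-Deletion: no change — [emivpik]
  1 Glottal Epenthesis: [emivpik] → [hemivpik]
  result: [hemivpik]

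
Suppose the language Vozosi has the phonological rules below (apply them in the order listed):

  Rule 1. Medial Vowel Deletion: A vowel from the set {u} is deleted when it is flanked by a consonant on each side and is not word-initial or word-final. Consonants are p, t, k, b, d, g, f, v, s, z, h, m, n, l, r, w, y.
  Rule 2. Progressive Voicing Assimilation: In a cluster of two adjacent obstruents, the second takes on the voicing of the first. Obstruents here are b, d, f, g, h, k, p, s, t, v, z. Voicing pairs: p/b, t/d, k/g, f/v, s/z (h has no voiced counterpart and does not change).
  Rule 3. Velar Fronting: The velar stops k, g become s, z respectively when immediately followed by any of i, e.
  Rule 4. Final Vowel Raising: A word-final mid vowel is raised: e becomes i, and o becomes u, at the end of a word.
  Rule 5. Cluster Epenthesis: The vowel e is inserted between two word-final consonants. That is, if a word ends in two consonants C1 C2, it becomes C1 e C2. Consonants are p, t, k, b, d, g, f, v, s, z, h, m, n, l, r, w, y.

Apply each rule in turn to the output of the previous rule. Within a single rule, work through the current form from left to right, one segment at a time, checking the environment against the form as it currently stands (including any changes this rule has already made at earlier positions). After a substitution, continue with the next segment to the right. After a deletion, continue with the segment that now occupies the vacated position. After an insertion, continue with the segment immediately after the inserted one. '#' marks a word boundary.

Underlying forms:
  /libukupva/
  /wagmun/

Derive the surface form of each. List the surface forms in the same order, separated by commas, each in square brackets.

[libgbva], [wagmen]

/libukupva/:
  Rule 1 Medial Vowel Deletion: [libukupva] → [libkpva]
  Rule 2 Progressive Voicing Assimilation: [libkpva] → [libgbva]
  Rule 3 Velar Fronting: no change — [libgbva]
  Rule 4 Final Vowel Raising: no change — [libgbva]
  Rule 5 Cluster Epenthesis: no change — [libgbva]
/wagmun/:
  Rule 1 Medial Vowel Deletion: [wagmun] → [wagmn]
  Rule 2 Progressive Voicing Assimilation: no change — [wagmn]
  Rule 3 Velar Fronting: no change — [wagmn]
  Rule 4 Final Vowel Raising: no change — [wagmn]
  Rule 5 Cluster Epenthesis: [wagmn] → [wagmen]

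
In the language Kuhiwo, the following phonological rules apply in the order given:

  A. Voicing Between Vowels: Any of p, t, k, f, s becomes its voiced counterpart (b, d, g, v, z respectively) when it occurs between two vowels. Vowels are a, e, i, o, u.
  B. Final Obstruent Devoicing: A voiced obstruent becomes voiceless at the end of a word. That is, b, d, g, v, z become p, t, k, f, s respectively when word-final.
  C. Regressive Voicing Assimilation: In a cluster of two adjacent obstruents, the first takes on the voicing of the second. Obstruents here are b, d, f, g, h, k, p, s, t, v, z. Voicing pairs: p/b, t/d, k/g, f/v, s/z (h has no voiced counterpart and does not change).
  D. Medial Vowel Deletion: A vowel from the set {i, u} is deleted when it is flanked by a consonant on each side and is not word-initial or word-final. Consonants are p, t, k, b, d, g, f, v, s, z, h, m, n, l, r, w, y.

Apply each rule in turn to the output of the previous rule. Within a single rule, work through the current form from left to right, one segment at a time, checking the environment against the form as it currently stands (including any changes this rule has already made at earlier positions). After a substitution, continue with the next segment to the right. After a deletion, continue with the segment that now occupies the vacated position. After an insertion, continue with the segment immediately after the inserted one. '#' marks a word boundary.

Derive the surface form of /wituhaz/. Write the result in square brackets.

A Voicing Between Vowels: [wituhaz] → [widuhaz]
B Final Obstruent Devoicing: [widuhaz] → [widuhas]
C Regressive Voicing Assimilation: no change — [widuhas]
D Medial Vowel Deletion: [widuhas] → [wdhas]

[wdhas]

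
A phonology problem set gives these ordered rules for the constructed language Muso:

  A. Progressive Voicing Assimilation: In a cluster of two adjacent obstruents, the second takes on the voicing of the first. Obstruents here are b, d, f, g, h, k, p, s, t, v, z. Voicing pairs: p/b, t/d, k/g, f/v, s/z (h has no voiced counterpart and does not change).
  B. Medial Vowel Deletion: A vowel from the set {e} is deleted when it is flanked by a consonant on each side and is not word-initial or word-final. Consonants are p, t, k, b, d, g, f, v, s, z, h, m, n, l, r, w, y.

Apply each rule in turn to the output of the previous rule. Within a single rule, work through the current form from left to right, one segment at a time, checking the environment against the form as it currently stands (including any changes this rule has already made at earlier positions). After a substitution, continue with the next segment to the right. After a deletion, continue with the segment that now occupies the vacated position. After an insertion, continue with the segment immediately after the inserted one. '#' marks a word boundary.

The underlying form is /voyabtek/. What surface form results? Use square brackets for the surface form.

A Progressive Voicing Assimilation: [voyabtek] → [voyabdek]
B Medial Vowel Deletion: [voyabdek] → [voyabdk]

[voyabdk]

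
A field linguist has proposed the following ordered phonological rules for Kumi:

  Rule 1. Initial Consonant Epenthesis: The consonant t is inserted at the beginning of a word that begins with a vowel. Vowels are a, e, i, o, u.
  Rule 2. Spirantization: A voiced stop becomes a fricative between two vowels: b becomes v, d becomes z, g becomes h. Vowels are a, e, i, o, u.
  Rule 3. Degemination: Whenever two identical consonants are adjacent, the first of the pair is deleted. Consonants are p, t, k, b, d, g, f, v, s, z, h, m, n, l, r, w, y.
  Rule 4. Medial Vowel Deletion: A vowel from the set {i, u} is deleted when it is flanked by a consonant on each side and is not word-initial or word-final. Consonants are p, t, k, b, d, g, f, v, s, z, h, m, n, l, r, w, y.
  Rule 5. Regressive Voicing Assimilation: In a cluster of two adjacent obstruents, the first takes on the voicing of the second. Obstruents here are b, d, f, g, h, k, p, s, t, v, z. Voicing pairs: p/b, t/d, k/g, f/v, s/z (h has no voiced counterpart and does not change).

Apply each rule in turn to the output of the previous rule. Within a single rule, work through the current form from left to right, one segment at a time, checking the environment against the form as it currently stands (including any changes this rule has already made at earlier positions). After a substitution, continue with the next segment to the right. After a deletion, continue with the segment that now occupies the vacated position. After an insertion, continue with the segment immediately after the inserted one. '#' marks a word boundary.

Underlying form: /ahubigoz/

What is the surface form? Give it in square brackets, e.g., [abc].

[tahfhoz]

Rule 1 Initial Consonant Epenthesis: [ahubigoz] → [tahubigoz]
Rule 2 Spirantization: [tahubigoz] → [tahuvihoz]
Rule 3 Degemination: no change — [tahuvihoz]
Rule 4 Medial Vowel Deletion: [tahuvihoz] → [tahvhoz]
Rule 5 Regressive Voicing Assimilation: [tahvhoz] → [tahfhoz]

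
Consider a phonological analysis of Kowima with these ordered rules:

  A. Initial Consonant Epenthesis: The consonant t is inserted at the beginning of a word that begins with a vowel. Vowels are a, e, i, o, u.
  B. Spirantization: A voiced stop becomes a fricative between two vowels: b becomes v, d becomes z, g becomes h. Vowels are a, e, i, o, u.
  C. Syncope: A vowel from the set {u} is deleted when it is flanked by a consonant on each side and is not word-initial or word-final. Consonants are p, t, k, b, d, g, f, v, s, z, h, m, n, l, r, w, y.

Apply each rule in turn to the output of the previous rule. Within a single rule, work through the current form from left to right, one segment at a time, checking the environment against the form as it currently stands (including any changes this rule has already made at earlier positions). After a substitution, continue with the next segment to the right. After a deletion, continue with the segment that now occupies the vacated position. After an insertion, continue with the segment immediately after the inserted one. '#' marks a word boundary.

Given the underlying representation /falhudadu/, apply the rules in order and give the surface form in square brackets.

[falhzazu]

A Initial Consonant Epenthesis: no change — [falhudadu]
B Spirantization: [falhudadu] → [falhuzazu]
C Syncope: [falhuzazu] → [falhzazu]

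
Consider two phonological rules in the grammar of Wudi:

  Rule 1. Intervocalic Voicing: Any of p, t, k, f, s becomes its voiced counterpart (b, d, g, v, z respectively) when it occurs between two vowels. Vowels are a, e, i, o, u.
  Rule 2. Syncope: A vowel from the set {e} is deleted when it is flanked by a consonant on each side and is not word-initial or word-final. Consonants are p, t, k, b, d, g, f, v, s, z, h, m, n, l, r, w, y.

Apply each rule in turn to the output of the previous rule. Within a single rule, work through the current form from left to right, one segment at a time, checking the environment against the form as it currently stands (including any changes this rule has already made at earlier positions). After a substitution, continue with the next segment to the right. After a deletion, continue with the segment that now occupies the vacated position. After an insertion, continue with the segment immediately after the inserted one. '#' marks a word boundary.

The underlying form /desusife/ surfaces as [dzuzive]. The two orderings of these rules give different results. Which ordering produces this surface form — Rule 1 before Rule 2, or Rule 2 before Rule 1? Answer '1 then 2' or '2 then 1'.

Order 1 then 2:
  1 Intervocalic Voicing: [desusife] → [dezuzive]
  2 Syncope: [dezuzive] → [dzuzive]
  result: [dzuzive]
Order 2 then 1:
  2 Syncope: [desusife] → [dsusife]
  1 Intervocalic Voicing: [dsusife] → [dsuzive]
  result: [dsuzive]

1 then 2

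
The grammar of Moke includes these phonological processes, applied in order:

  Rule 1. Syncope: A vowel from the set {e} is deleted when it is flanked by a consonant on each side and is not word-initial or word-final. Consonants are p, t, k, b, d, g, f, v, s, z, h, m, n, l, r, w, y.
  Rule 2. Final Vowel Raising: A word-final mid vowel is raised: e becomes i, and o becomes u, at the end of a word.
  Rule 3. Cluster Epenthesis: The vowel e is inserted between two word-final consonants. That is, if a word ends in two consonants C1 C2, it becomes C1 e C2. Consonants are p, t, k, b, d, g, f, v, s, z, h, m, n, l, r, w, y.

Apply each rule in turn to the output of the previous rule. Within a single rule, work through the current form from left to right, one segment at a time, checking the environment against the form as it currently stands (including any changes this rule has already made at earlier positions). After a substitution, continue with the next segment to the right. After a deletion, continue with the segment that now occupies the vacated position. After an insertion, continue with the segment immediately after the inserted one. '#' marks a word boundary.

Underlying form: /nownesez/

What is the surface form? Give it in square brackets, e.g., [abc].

[nownsez]

Rule 1 Syncope: [nownesez] → [nownsz]
Rule 2 Final Vowel Raising: no change — [nownsz]
Rule 3 Cluster Epenthesis: [nownsz] → [nownsez]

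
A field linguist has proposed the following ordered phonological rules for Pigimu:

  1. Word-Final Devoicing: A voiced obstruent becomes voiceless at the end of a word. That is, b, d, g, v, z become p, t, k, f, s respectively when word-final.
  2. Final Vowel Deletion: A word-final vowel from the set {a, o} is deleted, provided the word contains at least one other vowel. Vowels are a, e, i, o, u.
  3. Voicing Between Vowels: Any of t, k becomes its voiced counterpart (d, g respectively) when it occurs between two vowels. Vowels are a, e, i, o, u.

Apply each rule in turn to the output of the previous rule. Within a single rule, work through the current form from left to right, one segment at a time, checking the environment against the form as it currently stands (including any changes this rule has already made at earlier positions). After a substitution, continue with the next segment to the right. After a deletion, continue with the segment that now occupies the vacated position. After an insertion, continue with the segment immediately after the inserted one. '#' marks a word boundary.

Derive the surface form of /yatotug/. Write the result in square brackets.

1 Word-Final Devoicing: [yatotug] → [yatotuk]
2 Final Vowel Deletion: no change — [yatotuk]
3 Voicing Between Vowels: [yatotuk] → [yadoduk]

[yadoduk]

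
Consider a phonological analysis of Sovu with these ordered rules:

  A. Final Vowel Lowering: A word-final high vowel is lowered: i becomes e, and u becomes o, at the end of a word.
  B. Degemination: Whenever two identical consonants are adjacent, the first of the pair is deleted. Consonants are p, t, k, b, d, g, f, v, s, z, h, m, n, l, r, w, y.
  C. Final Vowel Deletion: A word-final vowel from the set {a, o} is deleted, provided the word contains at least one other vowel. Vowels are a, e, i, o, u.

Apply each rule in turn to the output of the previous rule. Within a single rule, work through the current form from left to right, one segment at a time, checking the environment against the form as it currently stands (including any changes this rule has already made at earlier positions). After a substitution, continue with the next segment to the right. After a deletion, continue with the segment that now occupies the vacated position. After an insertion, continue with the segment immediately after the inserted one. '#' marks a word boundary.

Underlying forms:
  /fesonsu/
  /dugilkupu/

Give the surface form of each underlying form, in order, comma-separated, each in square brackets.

[fesons], [dugilkup]

/fesonsu/:
  A Final Vowel Lowering: [fesonsu] → [fesonso]
  B Degemination: no change — [fesonso]
  C Final Vowel Deletion: [fesonso] → [fesons]
/dugilkupu/:
  A Final Vowel Lowering: [dugilkupu] → [dugilkupo]
  B Degemination: no change — [dugilkupo]
  C Final Vowel Deletion: [dugilkupo] → [dugilkup]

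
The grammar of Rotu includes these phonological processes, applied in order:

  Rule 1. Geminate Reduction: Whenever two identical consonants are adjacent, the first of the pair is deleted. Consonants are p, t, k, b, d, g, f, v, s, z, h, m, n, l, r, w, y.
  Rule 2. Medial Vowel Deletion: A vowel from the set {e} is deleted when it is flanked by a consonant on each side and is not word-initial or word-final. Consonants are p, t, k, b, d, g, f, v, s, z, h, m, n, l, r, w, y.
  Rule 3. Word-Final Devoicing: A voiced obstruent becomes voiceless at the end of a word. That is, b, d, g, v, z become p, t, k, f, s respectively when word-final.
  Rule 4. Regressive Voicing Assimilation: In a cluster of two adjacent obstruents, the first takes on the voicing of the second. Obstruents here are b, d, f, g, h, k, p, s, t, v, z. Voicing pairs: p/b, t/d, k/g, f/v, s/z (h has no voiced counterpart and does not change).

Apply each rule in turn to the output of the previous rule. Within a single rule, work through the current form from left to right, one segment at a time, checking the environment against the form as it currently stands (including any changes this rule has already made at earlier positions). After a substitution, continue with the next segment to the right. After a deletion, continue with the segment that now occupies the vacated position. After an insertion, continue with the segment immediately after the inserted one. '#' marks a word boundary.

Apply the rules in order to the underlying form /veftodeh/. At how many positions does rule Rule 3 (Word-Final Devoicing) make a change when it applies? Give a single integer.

0

Rule 1 Geminate Reduction: no change — [veftodeh]
Rule 2 Medial Vowel Deletion: [veftodeh] → [vftodh]
Rule 3 Word-Final Devoicing: no change — [vftodh]
Rule 4 Regressive Voicing Assimilation: [vftodh] → [fftoth]
Rule Rule 3 changed 0 position(s).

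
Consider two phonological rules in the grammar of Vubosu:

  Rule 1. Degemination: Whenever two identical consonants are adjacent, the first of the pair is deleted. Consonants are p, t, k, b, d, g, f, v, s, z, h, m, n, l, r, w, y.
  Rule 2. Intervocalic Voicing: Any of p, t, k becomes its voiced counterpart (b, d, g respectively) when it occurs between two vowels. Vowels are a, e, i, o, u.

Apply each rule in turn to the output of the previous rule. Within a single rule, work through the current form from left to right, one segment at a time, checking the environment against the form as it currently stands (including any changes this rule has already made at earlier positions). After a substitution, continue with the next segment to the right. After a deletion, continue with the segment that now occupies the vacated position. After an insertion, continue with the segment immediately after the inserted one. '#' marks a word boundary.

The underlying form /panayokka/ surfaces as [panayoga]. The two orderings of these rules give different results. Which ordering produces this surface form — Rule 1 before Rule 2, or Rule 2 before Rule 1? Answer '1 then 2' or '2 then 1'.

Order 1 then 2:
  1 Degemination: [panayokka] → [panayoka]
  2 Intervocalic Voicing: [panayoka] → [panayoga]
  result: [panayoga]
Order 2 then 1:
  2 Intervocalic Voicing: no change — [panayokka]
  1 Degemination: [panayokka] → [panayoka]
  result: [panayoka]

1 then 2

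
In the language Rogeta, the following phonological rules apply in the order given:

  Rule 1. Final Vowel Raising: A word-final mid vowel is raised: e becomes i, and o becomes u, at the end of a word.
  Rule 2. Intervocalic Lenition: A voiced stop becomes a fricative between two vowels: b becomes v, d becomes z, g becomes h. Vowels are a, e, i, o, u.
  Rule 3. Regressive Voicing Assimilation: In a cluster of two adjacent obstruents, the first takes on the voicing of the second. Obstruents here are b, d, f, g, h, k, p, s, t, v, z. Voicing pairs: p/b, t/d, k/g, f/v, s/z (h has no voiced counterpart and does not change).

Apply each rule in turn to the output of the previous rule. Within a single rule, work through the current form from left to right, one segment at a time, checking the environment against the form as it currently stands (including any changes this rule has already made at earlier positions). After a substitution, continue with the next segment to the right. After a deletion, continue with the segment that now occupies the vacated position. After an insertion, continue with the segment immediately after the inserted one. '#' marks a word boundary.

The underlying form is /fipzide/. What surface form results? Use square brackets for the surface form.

Rule 1 Final Vowel Raising: [fipzide] → [fipzidi]
Rule 2 Intervocalic Lenition: [fipzidi] → [fipzizi]
Rule 3 Regressive Voicing Assimilation: [fipzizi] → [fibzizi]

[fibzizi]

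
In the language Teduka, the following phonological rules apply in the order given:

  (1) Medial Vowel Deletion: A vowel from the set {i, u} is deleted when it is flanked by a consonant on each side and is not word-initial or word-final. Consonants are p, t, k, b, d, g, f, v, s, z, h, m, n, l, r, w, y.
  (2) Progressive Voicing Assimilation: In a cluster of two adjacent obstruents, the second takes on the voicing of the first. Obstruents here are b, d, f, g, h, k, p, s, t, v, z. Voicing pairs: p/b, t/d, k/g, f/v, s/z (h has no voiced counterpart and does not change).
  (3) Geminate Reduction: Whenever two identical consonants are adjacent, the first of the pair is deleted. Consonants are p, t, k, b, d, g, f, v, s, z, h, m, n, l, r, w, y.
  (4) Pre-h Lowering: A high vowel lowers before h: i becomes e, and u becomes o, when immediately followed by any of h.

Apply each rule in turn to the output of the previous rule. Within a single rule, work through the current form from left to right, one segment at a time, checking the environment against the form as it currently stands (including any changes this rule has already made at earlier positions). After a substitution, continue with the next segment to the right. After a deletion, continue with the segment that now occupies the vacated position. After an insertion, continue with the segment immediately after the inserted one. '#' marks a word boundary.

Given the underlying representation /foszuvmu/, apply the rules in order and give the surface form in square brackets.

[fosfmu]

(1) Medial Vowel Deletion: [foszuvmu] → [foszvmu]
(2) Progressive Voicing Assimilation: [foszvmu] → [fossfmu]
(3) Geminate Reduction: [fossfmu] → [fosfmu]
(4) Pre-h Lowering: no change — [fosfmu]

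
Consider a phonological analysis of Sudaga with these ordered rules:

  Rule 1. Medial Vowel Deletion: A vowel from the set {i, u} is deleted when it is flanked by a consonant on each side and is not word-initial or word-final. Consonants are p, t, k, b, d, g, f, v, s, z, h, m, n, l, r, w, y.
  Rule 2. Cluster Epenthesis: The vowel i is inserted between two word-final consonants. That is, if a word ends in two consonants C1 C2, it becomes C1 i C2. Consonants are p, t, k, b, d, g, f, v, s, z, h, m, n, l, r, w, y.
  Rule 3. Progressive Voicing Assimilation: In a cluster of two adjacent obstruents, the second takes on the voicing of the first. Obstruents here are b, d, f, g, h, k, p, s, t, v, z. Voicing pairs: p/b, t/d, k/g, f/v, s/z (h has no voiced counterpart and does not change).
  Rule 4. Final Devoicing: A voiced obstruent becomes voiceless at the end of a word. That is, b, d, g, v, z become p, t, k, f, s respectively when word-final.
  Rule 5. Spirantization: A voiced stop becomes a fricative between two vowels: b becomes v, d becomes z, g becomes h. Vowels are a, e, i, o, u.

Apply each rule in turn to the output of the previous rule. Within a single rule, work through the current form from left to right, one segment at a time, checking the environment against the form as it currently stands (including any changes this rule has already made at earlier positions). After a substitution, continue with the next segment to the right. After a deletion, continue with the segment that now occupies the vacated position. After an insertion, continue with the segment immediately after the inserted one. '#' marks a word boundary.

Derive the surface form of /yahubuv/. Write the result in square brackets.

Rule 1 Medial Vowel Deletion: [yahubuv] → [yahbv]
Rule 2 Cluster Epenthesis: [yahbv] → [yahbiv]
Rule 3 Progressive Voicing Assimilation: [yahbiv] → [yahpiv]
Rule 4 Final Devoicing: [yahpiv] → [yahpif]
Rule 5 Spirantization: no change — [yahpif]

[yahpif]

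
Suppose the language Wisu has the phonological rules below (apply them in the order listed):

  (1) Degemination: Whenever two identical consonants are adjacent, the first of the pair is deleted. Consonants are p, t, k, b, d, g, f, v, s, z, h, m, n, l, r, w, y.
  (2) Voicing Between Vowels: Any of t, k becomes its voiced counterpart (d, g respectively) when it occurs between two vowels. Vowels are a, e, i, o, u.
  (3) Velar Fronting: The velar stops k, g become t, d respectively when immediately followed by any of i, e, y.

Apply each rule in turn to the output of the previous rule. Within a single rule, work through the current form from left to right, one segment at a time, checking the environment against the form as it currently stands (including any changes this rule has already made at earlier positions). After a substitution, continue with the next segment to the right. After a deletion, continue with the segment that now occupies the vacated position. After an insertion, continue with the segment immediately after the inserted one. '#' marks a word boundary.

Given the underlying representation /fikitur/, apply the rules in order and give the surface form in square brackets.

[fididur]

(1) Degemination: no change — [fikitur]
(2) Voicing Between Vowels: [fikitur] → [figidur]
(3) Velar Fronting: [figidur] → [fididur]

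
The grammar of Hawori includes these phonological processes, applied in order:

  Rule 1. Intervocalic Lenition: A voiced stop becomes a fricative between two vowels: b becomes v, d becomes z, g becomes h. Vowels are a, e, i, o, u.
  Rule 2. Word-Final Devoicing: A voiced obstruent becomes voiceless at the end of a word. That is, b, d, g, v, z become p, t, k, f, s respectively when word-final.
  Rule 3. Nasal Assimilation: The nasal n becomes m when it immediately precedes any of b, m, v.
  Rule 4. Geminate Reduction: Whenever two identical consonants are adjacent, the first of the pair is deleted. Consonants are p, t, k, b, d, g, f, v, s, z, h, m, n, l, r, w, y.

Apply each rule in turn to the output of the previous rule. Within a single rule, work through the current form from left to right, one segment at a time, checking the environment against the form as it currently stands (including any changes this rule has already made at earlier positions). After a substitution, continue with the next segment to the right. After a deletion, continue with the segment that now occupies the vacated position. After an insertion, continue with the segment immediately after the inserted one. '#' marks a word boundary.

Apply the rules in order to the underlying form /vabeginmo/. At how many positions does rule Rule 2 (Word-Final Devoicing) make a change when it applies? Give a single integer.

0

Rule 1 Intervocalic Lenition: [vabeginmo] → [vavehinmo]
Rule 2 Word-Final Devoicing: no change — [vavehinmo]
Rule 3 Nasal Assimilation: [vavehinmo] → [vavehimmo]
Rule 4 Geminate Reduction: [vavehimmo] → [vavehimo]
Rule Rule 2 changed 0 position(s).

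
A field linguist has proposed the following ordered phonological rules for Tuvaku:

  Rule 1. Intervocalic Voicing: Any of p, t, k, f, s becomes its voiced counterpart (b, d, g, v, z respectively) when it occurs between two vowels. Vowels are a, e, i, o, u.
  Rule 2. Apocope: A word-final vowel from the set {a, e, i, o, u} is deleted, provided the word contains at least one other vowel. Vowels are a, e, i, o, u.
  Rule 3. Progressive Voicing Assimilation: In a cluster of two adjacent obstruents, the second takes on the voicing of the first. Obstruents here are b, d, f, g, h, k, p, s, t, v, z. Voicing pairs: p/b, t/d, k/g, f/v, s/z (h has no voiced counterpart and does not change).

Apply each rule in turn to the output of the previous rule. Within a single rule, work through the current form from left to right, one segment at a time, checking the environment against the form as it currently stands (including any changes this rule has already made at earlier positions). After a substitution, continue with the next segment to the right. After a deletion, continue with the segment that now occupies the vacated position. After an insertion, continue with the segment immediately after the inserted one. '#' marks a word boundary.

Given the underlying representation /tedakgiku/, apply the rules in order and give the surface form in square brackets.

[tedakkig]

Rule 1 Intervocalic Voicing: [tedakgiku] → [tedakgigu]
Rule 2 Apocope: [tedakgigu] → [tedakgig]
Rule 3 Progressive Voicing Assimilation: [tedakgig] → [tedakkig]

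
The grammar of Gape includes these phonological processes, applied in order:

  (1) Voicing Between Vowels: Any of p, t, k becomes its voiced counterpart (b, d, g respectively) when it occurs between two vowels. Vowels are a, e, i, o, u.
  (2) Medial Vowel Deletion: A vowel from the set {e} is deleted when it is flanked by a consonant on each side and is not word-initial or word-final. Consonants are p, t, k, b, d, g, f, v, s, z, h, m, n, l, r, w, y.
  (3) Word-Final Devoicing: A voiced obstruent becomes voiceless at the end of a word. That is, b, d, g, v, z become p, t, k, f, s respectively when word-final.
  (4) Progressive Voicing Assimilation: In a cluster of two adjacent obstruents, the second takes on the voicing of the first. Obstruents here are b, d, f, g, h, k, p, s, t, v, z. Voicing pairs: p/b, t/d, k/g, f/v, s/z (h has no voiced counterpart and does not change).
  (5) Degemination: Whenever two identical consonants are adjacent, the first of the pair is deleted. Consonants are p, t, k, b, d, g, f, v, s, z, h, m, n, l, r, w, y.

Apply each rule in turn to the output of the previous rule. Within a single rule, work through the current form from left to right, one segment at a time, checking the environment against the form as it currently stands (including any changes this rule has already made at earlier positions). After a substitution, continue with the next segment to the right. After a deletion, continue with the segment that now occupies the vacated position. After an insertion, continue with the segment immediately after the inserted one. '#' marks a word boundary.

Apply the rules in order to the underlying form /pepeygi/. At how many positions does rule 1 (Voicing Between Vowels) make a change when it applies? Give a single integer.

1

(1) Voicing Between Vowels: [pepeygi] → [pebeygi]
(2) Medial Vowel Deletion: [pebeygi] → [pbygi]
(3) Word-Final Devoicing: no change — [pbygi]
(4) Progressive Voicing Assimilation: [pbygi] → [ppygi]
(5) Degemination: [ppygi] → [pygi]
Rule 1 changed 1 position(s).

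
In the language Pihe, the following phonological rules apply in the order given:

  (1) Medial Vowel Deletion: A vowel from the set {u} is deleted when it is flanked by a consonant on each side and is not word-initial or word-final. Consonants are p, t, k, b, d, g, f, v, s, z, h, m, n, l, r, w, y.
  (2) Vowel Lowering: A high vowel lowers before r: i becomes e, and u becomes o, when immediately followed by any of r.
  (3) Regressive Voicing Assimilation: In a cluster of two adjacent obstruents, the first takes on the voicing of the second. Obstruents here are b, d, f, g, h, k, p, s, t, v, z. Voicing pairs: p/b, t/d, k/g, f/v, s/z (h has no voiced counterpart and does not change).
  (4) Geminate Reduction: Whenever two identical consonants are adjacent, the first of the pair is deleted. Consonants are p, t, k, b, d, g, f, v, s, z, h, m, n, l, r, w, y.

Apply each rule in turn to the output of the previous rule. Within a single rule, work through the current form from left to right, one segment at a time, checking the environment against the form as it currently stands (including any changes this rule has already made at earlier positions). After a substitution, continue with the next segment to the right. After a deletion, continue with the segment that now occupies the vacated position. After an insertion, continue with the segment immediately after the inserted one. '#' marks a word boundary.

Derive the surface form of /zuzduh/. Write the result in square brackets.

[zth]

(1) Medial Vowel Deletion: [zuzduh] → [zzdh]
(2) Vowel Lowering: no change — [zzdh]
(3) Regressive Voicing Assimilation: [zzdh] → [zzth]
(4) Geminate Reduction: [zzth] → [zth]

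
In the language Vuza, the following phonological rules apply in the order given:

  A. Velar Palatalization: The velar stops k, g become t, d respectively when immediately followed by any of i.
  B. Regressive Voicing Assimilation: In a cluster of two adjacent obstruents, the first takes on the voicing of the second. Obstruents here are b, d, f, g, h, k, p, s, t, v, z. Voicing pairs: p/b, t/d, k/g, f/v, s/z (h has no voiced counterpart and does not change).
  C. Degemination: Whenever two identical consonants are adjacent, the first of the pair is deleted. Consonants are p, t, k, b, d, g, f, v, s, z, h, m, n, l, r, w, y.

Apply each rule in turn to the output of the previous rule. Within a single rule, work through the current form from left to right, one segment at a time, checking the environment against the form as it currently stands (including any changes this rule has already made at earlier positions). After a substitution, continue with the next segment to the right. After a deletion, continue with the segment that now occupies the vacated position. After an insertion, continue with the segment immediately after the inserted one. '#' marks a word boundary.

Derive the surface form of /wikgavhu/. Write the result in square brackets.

A Velar Palatalization: no change — [wikgavhu]
B Regressive Voicing Assimilation: [wikgavhu] → [wiggafhu]
C Degemination: [wiggafhu] → [wigafhu]

[wigafhu]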